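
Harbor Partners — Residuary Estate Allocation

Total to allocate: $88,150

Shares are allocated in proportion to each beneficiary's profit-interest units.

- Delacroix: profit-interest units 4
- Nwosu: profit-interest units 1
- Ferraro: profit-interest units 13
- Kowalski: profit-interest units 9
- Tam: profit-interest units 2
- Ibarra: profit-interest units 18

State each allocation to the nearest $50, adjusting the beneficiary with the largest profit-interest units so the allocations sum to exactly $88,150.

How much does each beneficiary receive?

Combined profit-interest units = 47.
Raw shares: Delacroix 4/47 × $88,150 = 7,502.13; Nwosu 1/47 × $88,150 = 1,875.53; Ferraro 13/47 × $88,150 = 24,381.91; Kowalski 9/47 × $88,150 = 16,879.79; Tam 2/47 × $88,150 = 3,751.06; Ibarra 18/47 × $88,150 = 33,759.57.
After rounding ($50): Delacroix $7,500; Nwosu $1,900; Ferraro $24,400; Kowalski $16,900; Tam $3,750; Ibarra $33,750. Sum = $88,200.
Difference $88,150 − $88,200 = −$50 applied to largest profit-interest units (Ibarra): Ibarra becomes $33,700.

Delacroix: $7,500; Nwosu: $1,900; Ferraro: $24,400; Kowalski: $16,900; Tam: $3,750; Ibarra: $33,700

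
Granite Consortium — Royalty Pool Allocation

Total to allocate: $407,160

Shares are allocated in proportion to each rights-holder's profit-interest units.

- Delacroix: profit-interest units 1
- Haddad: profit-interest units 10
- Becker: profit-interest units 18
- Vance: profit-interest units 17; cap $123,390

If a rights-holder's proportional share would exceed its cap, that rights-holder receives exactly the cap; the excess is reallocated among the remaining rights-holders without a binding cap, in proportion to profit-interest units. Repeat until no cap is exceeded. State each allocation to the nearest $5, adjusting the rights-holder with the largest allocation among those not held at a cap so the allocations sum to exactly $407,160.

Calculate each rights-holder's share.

Combined profit-interest units = 46.
Pro-rata shares before constraints: Delacroix 8,851.30; Haddad 88,513.04; Becker 159,323.48; Vance 150,472.17.
Cap binds for Vance ($123,390); remaining pool $283,770 reallocated over remaining profit-interest units 29.
Remaining shares: Delacroix 9,785.17 → $9,785; Haddad 97,851.72 → $97,850; Becker 176,133.10 → $176,135.

Delacroix: $9,785 | Haddad: $97,850 | Becker: $176,135 | Vance: $123,390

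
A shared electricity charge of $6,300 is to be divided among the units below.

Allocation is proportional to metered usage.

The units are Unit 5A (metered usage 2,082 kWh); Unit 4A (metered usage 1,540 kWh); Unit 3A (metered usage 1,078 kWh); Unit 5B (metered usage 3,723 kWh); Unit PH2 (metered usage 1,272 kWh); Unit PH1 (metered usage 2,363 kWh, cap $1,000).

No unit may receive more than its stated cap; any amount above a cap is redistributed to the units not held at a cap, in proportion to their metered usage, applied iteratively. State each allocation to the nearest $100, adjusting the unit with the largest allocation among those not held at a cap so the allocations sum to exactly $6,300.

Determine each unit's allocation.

Unit 5A: $1,100; Unit 4A: $800; Unit 3A: $600; Unit 5B: $2,100; Unit PH2: $700; Unit PH1: $1,000

Sum of metered usage: 12,058.
Pro-rata shares before constraints: Unit 5A 1,087.79; Unit 4A 804.61; Unit 3A 563.23; Unit 5B 1,945.17; Unit PH2 664.59; Unit PH1 1,234.61.
Held at cap: Unit PH1 ($1,000); remaining pool $5,300 reallocated over remaining metered usage 9,695.
Redistributed shares: Unit 5A 1,138.17 → $1,100; Unit 4A 841.88 → $800; Unit 3A 589.31 → $600; Unit 5B 2,035.27 → $2,000; Unit PH2 695.37 → $700.
Rounding difference +$100 applied to Unit 5B → $2,100.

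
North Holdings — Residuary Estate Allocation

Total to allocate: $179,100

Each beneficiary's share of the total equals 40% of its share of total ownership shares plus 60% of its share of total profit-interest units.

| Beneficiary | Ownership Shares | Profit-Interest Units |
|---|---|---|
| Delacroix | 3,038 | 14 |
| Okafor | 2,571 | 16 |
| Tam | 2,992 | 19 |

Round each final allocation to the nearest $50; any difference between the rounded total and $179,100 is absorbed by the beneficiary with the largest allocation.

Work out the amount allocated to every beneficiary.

Delacroix: $56,000; Okafor: $56,500; Tam: $66,600

Ownership shares total 8,601; profit-interest units total 49.
Composite weights (40% ownership shares + 60% profit-interest units): Delacroix 0.3127; Okafor 0.3155; Tam 0.3718.
Proportional shares: Delacroix 56,007.16; Okafor 56,503.52; Tam 66,589.32.
Rounded to nearest $50: Delacroix $56,000; Okafor $56,500; Tam $66,600. Sum = $179,100.
Rounded total matches; no reconciliation needed.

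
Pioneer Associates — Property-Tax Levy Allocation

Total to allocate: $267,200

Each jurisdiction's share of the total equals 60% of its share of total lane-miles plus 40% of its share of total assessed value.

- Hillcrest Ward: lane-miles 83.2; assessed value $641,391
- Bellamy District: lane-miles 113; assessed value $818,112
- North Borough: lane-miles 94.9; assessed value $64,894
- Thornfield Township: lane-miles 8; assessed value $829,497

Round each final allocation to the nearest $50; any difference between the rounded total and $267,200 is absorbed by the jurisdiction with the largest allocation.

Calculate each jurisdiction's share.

Lane-miles total 299.1; assessed value total 2,353,894.
Blended shares (60% lane-miles + 40% assessed value): Hillcrest Ward 0.2759; Bellamy District 0.3657; North Borough 0.2014; Thornfield Township 0.1570.
Raw shares: Hillcrest Ward 73,718.62; Bellamy District 97,715.78; North Borough 53,813.71; Thornfield Township 41,951.88.
Rounded to nearest $50: Hillcrest Ward $73,700; Bellamy District $97,700; North Borough $53,800; Thornfield Township $41,950. Sum = $267,150.
Difference $267,200 − $267,150 = +$50 applied to largest allocation (Bellamy District): Bellamy District becomes $97,750.

Hillcrest Ward: $73,700 · Bellamy District: $97,750 · North Borough: $53,800 · Thornfield Township: $41,950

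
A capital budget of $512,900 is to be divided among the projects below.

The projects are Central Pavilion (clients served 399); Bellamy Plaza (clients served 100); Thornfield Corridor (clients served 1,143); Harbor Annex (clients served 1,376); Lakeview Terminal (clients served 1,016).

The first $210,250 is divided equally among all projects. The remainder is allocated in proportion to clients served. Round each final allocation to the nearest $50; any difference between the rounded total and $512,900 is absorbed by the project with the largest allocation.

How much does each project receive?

Central Pavilion: $72,000 · Bellamy Plaza: $49,550 · Thornfield Corridor: $127,800 · Harbor Annex: $145,250 · Lakeview Terminal: $118,300

Equal tier: $210,250 ÷ 5 = $42,050 apiece.
Remainder $302,650 by clients served (total 4,034): Central Pavilion 29,934.89 → $29,950; Bellamy Plaza 7,502.48 → $7,500; Thornfield Corridor 85,753.33 → $85,750; Harbor Annex 103,234.11 → $103,250; Lakeview Terminal 76,225.19 → $76,250.
Rounding difference −$50 on remainder applied to Harbor Annex.
Totals: Central Pavilion $42,050 + $29,950 = $72,000; Bellamy Plaza $42,050 + $7,500 = $49,550; Thornfield Corridor $42,050 + $85,750 = $127,800; Harbor Annex $42,050 + $103,200 = $145,250; Lakeview Terminal $42,050 + $76,250 = $118,300.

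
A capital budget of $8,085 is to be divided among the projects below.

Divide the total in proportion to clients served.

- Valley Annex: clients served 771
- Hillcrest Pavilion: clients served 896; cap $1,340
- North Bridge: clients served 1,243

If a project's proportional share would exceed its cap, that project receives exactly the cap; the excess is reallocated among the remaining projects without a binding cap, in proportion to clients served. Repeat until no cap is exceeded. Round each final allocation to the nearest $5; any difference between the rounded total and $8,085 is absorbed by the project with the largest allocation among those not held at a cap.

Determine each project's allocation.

Clients served total: 2,910.
Proportional shares (ignoring caps): Valley Annex 2,142.11; Hillcrest Pavilion 2,489.40; North Bridge 3,453.49.
Capped: Hillcrest Pavilion ($1,340); balance $6,745 reallocated over remaining clients served 2,014.
Shares after redistribution: Valley Annex 2,582.12 → $2,580; North Bridge 4,162.88 → $4,165.

Valley Annex: $2,580; Hillcrest Pavilion: $1,340; North Bridge: $4,165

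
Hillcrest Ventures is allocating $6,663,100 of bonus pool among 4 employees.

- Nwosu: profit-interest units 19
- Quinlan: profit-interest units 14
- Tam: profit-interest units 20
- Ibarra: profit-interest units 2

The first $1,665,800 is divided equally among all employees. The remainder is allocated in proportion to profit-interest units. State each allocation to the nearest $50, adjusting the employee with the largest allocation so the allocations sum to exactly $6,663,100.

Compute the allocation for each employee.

Equal tier: $1,665,800 ÷ 4 = $416,450 apiece.
Remainder $4,997,300 by profit-interest units (total 55): Nwosu 1,726,340.00 → $1,726,350; Quinlan 1,272,040.00 → $1,272,050; Tam 1,817,200.00 → $1,817,200; Ibarra 181,720.00 → $181,700.
Totals: Nwosu $416,450 + $1,726,350 = $2,142,800; Quinlan $416,450 + $1,272,050 = $1,688,500; Tam $416,450 + $1,817,200 = $2,233,650; Ibarra $416,450 + $181,700 = $598,150.

Nwosu: $2,142,800 · Quinlan: $1,688,500 · Tam: $2,233,650 · Ibarra: $598,150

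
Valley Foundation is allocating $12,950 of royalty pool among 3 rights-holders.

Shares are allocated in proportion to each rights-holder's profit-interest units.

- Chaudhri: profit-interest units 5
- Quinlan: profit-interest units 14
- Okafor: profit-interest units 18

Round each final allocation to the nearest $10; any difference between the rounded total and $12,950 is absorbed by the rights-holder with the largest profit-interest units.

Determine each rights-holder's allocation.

Chaudhri: $1,750; Quinlan: $4,900; Okafor: $6,300

Total profit-interest units = 5 + 14 + 18 = 37.
Raw shares: Chaudhri 1,750.00; Quinlan 4,900.00; Okafor 6,300.00.
At nearest $10: Chaudhri $1,750; Quinlan $4,900; Okafor $6,300. Sum = $12,950.
Rounded total matches; no reconciliation needed.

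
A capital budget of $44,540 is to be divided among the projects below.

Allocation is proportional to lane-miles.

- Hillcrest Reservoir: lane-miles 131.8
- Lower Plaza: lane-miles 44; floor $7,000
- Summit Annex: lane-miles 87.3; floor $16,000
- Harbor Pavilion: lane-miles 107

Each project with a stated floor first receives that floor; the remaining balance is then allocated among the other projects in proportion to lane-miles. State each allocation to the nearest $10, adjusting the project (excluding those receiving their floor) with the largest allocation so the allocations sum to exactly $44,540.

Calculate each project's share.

Fund the minimums — Lower Plaza $7,000; Summit Annex $16,000. Residual $21,540.
Residual split over remaining lane-miles 238.8: Hillcrest Reservoir 11,888.49 → $11,890; Harbor Pavilion 9,651.51 → $9,650.

Hillcrest Reservoir: $11,890 · Lower Plaza: $7,000 · Summit Annex: $16,000 · Harbor Pavilion: $9,650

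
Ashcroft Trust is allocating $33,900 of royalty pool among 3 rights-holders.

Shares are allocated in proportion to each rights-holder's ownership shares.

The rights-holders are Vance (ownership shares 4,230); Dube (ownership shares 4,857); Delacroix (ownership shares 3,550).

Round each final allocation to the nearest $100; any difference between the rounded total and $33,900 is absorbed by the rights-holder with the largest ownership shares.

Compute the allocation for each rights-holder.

Ownership shares total: 12,637.
Unrounded shares: Vance 4,230/12,637 × $33,900 = 11,347.39; Dube 4,857/12,637 × $33,900 = 13,029.38; Delacroix 3,550/12,637 × $33,900 = 9,523.23.
At nearest $100: Vance $11,300; Dube $13,000; Delacroix $9,500. Sum = $33,800.
Difference $33,900 − $33,800 = +$100 applied to largest ownership shares (Dube): Dube becomes $13,100.

Vance: $11,300; Dube: $13,100; Delacroix: $9,500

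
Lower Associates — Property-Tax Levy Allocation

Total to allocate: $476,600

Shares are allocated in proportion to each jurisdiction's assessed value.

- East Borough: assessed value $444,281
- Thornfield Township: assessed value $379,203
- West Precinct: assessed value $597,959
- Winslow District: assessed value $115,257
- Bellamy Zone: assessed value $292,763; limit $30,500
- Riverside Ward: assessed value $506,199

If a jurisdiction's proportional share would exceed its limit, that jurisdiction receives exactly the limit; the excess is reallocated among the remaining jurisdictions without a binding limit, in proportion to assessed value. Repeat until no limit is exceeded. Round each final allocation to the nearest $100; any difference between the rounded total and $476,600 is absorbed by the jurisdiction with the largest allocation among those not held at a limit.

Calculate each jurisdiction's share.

East Borough: $97,000 | Thornfield Township: $82,800 | West Precinct: $130,600 | Winslow District: $25,200 | Bellamy Zone: $30,500 | Riverside Ward: $110,500

Total assessed value = 2,335,662.
Proportional shares (ignoring caps): East Borough 90,657.09; Thornfield Township 77,377.70; West Precinct 122,015.63; Winslow District 23,518.59; Bellamy Zone 59,739.31; Riverside Ward 103,291.68.
Cap binds for Bellamy Zone ($30,500); balance $446,100 reallocated over remaining assessed value 2,042,899.
Redistributed shares: East Borough 97,015.93 → $97,000; Thornfield Township 82,805.10 → $82,800; West Precinct 130,574.01 → $130,600; Winslow District 25,168.23 → $25,200; Riverside Ward 110,536.73 → $110,500.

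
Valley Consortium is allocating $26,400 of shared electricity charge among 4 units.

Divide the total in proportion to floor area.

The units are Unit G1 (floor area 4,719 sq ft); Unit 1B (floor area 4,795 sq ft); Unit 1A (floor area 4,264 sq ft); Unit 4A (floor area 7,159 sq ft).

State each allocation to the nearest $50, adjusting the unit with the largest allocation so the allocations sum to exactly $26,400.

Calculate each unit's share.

Total floor area = 20,937.
Pro-rata amounts: Unit G1 4,719/20,937 × $26,400 = 5,950.31; Unit 1B 4,795/20,937 × $26,400 = 6,046.14; Unit 1A 4,264/20,937 × $26,400 = 5,376.59; Unit 4A 7,159/20,937 × $26,400 = 9,026.97.
After rounding ($50): Unit G1 $5,950; Unit 1B $6,050; Unit 1A $5,400; Unit 4A $9,050. Sum = $26,450.
Difference $26,400 − $26,450 = −$50 applied to largest allocation (Unit 4A): Unit 4A becomes $9,000.

Unit G1: $5,950 | Unit 1B: $6,050 | Unit 1A: $5,400 | Unit 4A: $9,000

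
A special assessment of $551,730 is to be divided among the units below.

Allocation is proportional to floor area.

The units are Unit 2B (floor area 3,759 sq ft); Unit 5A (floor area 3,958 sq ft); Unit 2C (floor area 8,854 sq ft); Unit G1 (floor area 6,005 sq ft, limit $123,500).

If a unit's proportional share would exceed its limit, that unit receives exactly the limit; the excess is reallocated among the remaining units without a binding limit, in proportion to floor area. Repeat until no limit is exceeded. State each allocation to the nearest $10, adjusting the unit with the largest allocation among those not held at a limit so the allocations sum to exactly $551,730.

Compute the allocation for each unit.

Unit 2B: $97,140; Unit 5A: $102,280; Unit 2C: $228,810; Unit G1: $123,500

Total floor area = 22,576.
Pro-rata shares before constraints: Unit 2B 91,865.39; Unit 5A 96,728.71; Unit 2C 216,381.00; Unit G1 146,754.90.
Held at cap: Unit G1 ($123,500); remaining pool $428,230 reallocated over remaining floor area 16,571.
Remaining shares: Unit 2B 97,140.58 → $97,140; Unit 5A 102,283.17 → $102,280; Unit 2C 228,806.25 → $228,810.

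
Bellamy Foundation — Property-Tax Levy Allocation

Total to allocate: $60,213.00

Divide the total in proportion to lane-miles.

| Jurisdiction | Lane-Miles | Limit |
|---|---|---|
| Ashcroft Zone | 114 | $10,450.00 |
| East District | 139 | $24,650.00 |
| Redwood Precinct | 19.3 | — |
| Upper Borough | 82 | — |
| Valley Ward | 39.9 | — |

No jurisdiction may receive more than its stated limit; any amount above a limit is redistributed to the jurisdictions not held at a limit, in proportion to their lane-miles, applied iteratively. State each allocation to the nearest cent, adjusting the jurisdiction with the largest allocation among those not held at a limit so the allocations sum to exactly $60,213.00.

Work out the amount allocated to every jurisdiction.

Ashcroft Zone: $10,450.00 · East District: $24,650.00 · Redwood Precinct: $3,432.58 · Upper Borough: $14,584.04 · Valley Ward: $7,096.38

Sum of lane-miles: 394.2.
Pro-rata shares before constraints: Ashcroft Zone 17,413.1963; East District 21,231.8798; Redwood Precinct 2,948.0236; Upper Borough 12,525.2816; Valley Ward 6,094.6187.
Capped: Ashcroft Zone ($10,450.00); balance $49,763.00 reallocated over remaining lane-miles 280.2.
Capped: East District ($24,650.00); balance $25,113.00 reallocated over remaining lane-miles 141.2.
Shares after redistribution: Redwood Precinct 3,432.5843 → $3,432.58; Upper Borough 14,584.0368 → $14,584.04; Valley Ward 7,096.3789 → $7,096.38.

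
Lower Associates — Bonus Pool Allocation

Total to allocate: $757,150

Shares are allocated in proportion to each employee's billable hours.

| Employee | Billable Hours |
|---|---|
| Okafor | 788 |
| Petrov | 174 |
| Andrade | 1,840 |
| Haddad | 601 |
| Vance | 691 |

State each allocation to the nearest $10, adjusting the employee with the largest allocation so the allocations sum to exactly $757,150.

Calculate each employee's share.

Sum of billable hours: 4,094.
Unrounded shares: Okafor 788/4,094 × $757,150 = 145,733.81; Petrov 174/4,094 × $757,150 = 32,179.80; Andrade 1,840/4,094 × $757,150 = 340,292.13; Haddad 601/4,094 × $757,150 = 111,149.77; Vance 691/4,094 × $757,150 = 127,794.49.
Rounded to nearest $10: Okafor $145,730; Petrov $32,180; Andrade $340,290; Haddad $111,150; Vance $127,790. Sum = $757,140.
Difference $757,150 − $757,140 = +$10 applied to largest allocation (Andrade): Andrade becomes $340,300.

Okafor: $145,730 · Petrov: $32,180 · Andrade: $340,300 · Haddad: $111,150 · Vance: $127,790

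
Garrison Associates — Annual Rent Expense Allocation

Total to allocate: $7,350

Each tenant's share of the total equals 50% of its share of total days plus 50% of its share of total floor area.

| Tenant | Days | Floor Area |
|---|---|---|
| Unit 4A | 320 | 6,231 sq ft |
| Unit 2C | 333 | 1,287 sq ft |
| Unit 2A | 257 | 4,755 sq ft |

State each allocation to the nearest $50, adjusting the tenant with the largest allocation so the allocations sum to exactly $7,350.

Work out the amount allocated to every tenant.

Totals — days 910, floor area 12,273.
Blended shares (50% days + 50% floor area): Unit 4A 0.4297; Unit 2C 0.2354; Unit 2A 0.3349.
Raw shares: Unit 4A 3,158.10; Unit 2C 1,730.18; Unit 2A 2,461.71.
At nearest $50: Unit 4A $3,150; Unit 2C $1,750; Unit 2A $2,450. Sum = $7,350.
No rounding difference to absorb.

Unit 4A: $3,150 | Unit 2C: $1,750 | Unit 2A: $2,450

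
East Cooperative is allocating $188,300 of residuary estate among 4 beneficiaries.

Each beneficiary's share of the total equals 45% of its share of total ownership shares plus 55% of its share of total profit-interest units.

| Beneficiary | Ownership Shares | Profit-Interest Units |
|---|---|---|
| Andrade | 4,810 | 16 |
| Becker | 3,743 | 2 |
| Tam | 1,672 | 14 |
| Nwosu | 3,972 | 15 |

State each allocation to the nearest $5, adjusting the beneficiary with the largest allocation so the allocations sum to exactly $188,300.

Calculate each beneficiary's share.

Andrade: $63,965; Becker: $26,745; Tam: $40,830; Nwosu: $56,760

Ownership shares total 14,197; profit-interest units total 47.
Combined weights (45% ownership shares + 55% profit-interest units): Andrade 0.3397; Becker 0.1420; Tam 0.2168; Nwosu 0.3014.
Proportional shares: Andrade 63,964.72; Becker 26,747.17; Tam 40,828.51; Nwosu 56,759.60.
Rounded to nearest $5: Andrade $63,965; Becker $26,745; Tam $40,830; Nwosu $56,760. Sum = $188,300.
Sum already equals the total — no adjustment.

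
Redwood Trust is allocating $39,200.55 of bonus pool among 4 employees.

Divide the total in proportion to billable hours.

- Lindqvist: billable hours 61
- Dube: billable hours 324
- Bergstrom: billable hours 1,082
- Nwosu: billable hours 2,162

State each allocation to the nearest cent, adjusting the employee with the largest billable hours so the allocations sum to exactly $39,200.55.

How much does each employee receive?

Lindqvist: $658.92; Dube: $3,499.86; Bergstrom: $11,687.79; Nwosu: $23,353.98

Billable hours total: 61 + 324 + 1,082 + 2,162 = 3,629.
Proportional shares: Lindqvist 658.9235; Dube 3,499.8562; Bergstrom 11,687.7914; Nwosu 23,353.9788.
At nearest cent: Lindqvist $658.92; Dube $3,499.86; Bergstrom $11,687.79; Nwosu $23,353.98. Sum = $39,200.55.
No rounding difference to absorb.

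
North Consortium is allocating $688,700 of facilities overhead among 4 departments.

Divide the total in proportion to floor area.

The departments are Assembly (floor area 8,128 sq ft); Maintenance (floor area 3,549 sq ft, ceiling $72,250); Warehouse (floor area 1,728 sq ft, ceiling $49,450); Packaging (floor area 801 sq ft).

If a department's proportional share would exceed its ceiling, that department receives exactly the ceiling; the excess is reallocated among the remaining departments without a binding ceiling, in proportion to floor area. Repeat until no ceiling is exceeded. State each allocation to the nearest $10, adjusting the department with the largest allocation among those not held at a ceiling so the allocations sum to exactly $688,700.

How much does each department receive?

Floor area total: 14,206.
Unconstrained shares: Assembly 394,041.50; Maintenance 172,053.80; Warehouse 83,772.60; Packaging 38,832.09.
Held at cap: Maintenance ($72,250), Warehouse ($49,450); balance $567,000 reallocated over remaining floor area 8,929.
Redistributed shares: Assembly 516,135.74 → $516,140; Packaging 50,864.26 → $50,860.

Assembly: $516,140 · Maintenance: $72,250 · Warehouse: $49,450 · Packaging: $50,860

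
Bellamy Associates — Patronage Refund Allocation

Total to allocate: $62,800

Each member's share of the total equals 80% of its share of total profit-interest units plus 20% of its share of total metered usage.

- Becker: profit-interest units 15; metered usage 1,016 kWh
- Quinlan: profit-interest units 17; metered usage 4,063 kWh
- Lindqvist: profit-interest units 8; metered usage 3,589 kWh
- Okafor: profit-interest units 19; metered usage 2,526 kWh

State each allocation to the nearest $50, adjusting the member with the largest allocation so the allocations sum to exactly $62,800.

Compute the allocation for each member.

Profit-interest units total 59; metered usage total 11,194.
Composite weights (80% profit-interest units + 20% metered usage): Becker 0.2215; Quinlan 0.3031; Lindqvist 0.1726; Okafor 0.3028.
Pro-rata amounts: Becker 13,912.86; Quinlan 19,034.74; Lindqvist 10,839.17; Okafor 19,013.23.
After rounding ($50): Becker $13,900; Quinlan $19,050; Lindqvist $10,850; Okafor $19,000. Sum = $62,800.
Rounded total matches; no reconciliation needed.

Becker: $13,900 · Quinlan: $19,050 · Lindqvist: $10,850 · Okafor: $19,000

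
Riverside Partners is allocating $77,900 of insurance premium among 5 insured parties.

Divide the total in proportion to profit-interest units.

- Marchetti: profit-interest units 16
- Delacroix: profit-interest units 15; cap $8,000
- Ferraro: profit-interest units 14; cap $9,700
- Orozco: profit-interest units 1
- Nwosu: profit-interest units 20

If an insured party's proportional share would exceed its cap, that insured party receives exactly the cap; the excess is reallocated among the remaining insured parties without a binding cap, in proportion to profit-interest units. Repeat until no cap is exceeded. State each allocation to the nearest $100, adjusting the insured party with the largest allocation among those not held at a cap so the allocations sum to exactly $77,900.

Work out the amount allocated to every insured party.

Sum of profit-interest units: 66.
Unconstrained shares: Marchetti 18,884.85; Delacroix 17,704.55; Ferraro 16,524.24; Orozco 1,180.30; Nwosu 23,606.06.
Cap binds for Delacroix ($8,000), Ferraro ($9,700); residual $60,200 reallocated over remaining profit-interest units 37.
Remaining shares: Marchetti 26,032.43 → $26,000; Orozco 1,627.03 → $1,600; Nwosu 32,540.54 → $32,500.
Rounding difference +$100 applied to Nwosu → $32,600.

Marchetti: $26,000 | Delacroix: $8,000 | Ferraro: $9,700 | Orozco: $1,600 | Nwosu: $32,600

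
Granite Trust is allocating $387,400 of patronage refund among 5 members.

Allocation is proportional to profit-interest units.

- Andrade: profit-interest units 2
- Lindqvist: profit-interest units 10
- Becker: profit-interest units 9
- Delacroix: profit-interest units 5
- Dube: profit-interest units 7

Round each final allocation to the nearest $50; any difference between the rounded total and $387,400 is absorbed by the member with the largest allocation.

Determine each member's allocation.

Andrade: $23,500; Lindqvist: $117,350; Becker: $105,650; Delacroix: $58,700; Dube: $82,200

Total profit-interest units = 33.
Proportional shares: Andrade 2/33 × $387,400 = 23,478.79; Lindqvist 10/33 × $387,400 = 117,393.94; Becker 9/33 × $387,400 = 105,654.55; Delacroix 5/33 × $387,400 = 58,696.97; Dube 7/33 × $387,400 = 82,175.76.
At nearest $50: Andrade $23,500; Lindqvist $117,400; Becker $105,650; Delacroix $58,700; Dube $82,200. Sum = $387,450.
Difference $387,400 − $387,450 = −$50 applied to largest allocation (Lindqvist): Lindqvist becomes $117,350.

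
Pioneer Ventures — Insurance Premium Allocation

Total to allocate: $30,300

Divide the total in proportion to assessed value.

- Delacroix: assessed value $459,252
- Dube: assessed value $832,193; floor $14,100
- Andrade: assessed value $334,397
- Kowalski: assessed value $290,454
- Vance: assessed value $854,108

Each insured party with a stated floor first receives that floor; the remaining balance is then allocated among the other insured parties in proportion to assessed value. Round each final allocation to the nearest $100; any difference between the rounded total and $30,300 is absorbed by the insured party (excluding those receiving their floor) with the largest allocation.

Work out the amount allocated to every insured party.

Delacroix: $3,800 · Dube: $14,100 · Andrade: $2,800 · Kowalski: $2,400 · Vance: $7,200

Fund the minimums — Dube $14,100. Residual $16,200.
Residual split over remaining assessed value 1,938,211: Delacroix 3,838.53 → $3,800; Andrade 2,794.96 → $2,800; Kowalski 2,427.68 → $2,400; Vance 7,138.83 → $7,100.
Rounding difference +$100 applied to Vance → $7,200.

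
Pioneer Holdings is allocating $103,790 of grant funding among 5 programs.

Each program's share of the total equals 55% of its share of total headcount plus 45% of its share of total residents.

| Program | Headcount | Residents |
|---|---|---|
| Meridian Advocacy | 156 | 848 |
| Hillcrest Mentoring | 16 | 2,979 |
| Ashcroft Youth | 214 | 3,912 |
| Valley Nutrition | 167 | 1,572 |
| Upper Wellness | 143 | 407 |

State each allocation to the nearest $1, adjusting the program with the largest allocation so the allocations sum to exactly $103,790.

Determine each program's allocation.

Headcount total 696; residents total 9,718.
Composite weights (55% headcount + 45% residents): Meridian Advocacy 0.1625; Hillcrest Mentoring 0.1506; Ashcroft Youth 0.3503; Valley Nutrition 0.2048; Upper Wellness 0.1318.
Raw shares: Meridian Advocacy 16,870.36; Hillcrest Mentoring 15,629.60; Ashcroft Youth 36,353.23; Valley Nutrition 21,252.16; Upper Wellness 13,684.64.
At nearest $1: Meridian Advocacy $16,870; Hillcrest Mentoring $15,630; Ashcroft Youth $36,353; Valley Nutrition $21,252; Upper Wellness $13,685. Sum = $103,790.
Rounded total matches; no reconciliation needed.

Meridian Advocacy: $16,870 | Hillcrest Mentoring: $15,630 | Ashcroft Youth: $36,353 | Valley Nutrition: $21,252 | Upper Wellness: $13,685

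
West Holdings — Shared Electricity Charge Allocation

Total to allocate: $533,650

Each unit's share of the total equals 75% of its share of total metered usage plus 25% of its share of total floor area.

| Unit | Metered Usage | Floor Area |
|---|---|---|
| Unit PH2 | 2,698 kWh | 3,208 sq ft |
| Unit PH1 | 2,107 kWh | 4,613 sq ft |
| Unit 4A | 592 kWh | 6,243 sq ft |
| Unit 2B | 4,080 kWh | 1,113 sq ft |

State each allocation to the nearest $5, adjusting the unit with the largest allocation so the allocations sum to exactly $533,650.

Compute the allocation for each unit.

Totals — metered usage 9,477, floor area 15,177.
Combined weights (75% metered usage + 25% floor area): Unit PH2 0.2664; Unit PH1 0.2427; Unit 4A 0.1497; Unit 2B 0.3412.
Proportional shares: Unit PH2 142,143.04; Unit PH1 129,534.20; Unit 4A 79,880.36; Unit 2B 182,092.40.
After rounding ($5): Unit PH2 $142,145; Unit PH1 $129,535; Unit 4A $79,880; Unit 2B $182,090. Sum = $533,650.
No rounding difference to absorb.

Unit PH2: $142,145 · Unit PH1: $129,535 · Unit 4A: $79,880 · Unit 2B: $182,090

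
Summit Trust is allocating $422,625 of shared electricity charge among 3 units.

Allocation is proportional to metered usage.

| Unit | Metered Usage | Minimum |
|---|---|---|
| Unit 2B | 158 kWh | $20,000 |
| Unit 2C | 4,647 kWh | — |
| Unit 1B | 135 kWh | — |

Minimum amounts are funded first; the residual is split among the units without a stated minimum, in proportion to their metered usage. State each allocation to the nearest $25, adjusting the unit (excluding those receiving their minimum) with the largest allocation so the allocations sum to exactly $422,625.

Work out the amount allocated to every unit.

Unit 2B: $20,000 · Unit 2C: $391,250 · Unit 1B: $11,375

Minimums first: Unit 2B $20,000. Balance $402,625.
Balance split over remaining metered usage 4,782: Unit 2C 391,258.55 → $391,250; Unit 1B 11,366.45 → $11,375.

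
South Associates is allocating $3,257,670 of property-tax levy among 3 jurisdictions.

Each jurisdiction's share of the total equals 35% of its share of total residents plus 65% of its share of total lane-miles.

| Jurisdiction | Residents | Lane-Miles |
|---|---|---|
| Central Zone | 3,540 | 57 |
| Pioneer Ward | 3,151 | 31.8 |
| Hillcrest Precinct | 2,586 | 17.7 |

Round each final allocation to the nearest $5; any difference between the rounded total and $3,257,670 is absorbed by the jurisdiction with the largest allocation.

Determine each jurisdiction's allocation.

Central Zone: $1,568,385 | Pioneer Ward: $1,019,535 | Hillcrest Precinct: $669,750

Totals — residents 9,277, lane-miles 106.5.
Combined weights (35% residents + 65% lane-miles): Central Zone 0.4814; Pioneer Ward 0.3130; Hillcrest Precinct 0.2056.
Unrounded shares: Central Zone 1,568,383.82; Pioneer Ward 1,019,535.17; Hillcrest Precinct 669,751.01.
At nearest $5: Central Zone $1,568,385; Pioneer Ward $1,019,535; Hillcrest Precinct $669,750. Sum = $3,257,670.
No rounding difference to absorb.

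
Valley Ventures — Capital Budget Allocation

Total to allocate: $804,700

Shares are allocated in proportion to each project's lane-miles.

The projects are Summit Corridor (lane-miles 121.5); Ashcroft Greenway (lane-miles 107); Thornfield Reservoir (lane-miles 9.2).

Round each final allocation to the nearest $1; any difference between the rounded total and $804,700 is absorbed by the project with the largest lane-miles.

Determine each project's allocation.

Summit Corridor: $411,322 | Ashcroft Greenway: $362,233 | Thornfield Reservoir: $31,145

Combined lane-miles = 237.7.
Raw shares: Summit Corridor 121.5/237.7 × $804,700 = 411,321.20; Ashcroft Greenway 107/237.7 × $804,700 = 362,233.49; Thornfield Reservoir 9.2/237.7 × $804,700 = 31,145.31.
After rounding ($1): Summit Corridor $411,321; Ashcroft Greenway $362,233; Thornfield Reservoir $31,145. Sum = $804,699.
Difference $804,700 − $804,699 = +$1 applied to largest lane-miles (Summit Corridor): Summit Corridor becomes $411,322.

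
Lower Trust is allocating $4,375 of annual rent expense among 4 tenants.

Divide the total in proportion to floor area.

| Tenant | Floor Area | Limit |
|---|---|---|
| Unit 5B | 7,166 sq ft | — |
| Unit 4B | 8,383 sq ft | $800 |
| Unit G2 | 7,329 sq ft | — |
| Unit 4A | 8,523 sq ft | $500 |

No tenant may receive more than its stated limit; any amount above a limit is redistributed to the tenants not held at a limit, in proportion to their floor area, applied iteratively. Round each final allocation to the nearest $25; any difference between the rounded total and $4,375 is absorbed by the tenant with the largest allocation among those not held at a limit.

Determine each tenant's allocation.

Floor area total: 31,401.
Unconstrained shares: Unit 5B 998.42; Unit 4B 1,167.98; Unit G2 1,021.13; Unit 4A 1,187.48.
Held at cap: Unit 4B ($800), Unit 4A ($500); residual $3,075 reallocated over remaining floor area 14,495.
Redistributed shares: Unit 5B 1,520.21 → $1,525; Unit G2 1,554.79 → $1,550.

Unit 5B: $1,525 · Unit 4B: $800 · Unit G2: $1,550 · Unit 4A: $500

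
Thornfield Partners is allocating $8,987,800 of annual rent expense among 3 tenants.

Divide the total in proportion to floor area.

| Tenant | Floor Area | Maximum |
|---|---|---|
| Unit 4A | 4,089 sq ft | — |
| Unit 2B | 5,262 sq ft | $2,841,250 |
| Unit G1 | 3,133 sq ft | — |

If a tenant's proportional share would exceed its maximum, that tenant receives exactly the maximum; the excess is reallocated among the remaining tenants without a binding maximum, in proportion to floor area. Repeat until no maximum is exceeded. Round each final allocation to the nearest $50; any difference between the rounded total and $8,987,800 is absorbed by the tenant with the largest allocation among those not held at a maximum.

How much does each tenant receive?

Sum of floor area: 12,484.
Proportional shares (ignoring caps): Unit 4A 2,943,857.27; Unit 2B 3,788,353.38; Unit G1 2,255,589.35.
Held at cap: Unit 2B ($2,841,250); residual $6,146,550 reallocated over remaining floor area 7,222.
Remaining shares: Unit 4A 3,480,094.57 → $3,480,100; Unit G1 2,666,455.43 → $2,666,450.

Unit 4A: $3,480,100 · Unit 2B: $2,841,250 · Unit G1: $2,666,450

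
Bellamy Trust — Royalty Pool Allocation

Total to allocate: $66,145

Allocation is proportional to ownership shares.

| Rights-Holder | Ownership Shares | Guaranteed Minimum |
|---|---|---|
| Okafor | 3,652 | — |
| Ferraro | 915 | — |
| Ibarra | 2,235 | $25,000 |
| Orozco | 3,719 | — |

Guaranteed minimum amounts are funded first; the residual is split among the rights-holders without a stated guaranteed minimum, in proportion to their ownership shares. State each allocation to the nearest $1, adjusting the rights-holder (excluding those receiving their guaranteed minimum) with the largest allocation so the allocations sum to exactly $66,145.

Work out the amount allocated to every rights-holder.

Okafor: $18,134 · Ferraro: $4,544 · Ibarra: $25,000 · Orozco: $18,467

Guaranteed amounts: Ibarra $25,000. Residual $41,145.
Residual split over remaining ownership shares 8,286: Okafor 18,134.39 → $18,134; Ferraro 4,543.53 → $4,544; Orozco 18,467.08 → $18,467.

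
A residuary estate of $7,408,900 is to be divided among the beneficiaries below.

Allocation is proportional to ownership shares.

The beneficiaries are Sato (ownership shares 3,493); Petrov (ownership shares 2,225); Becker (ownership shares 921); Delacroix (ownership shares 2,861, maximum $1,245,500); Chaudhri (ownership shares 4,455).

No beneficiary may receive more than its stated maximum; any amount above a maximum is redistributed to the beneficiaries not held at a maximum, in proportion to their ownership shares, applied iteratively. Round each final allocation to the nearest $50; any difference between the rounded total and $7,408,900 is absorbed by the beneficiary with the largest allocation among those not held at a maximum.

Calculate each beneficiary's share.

Sato: $1,940,600; Petrov: $1,236,100; Becker: $511,650; Delacroix: $1,245,500; Chaudhri: $2,475,050

Combined ownership shares = 13,955.
Unconstrained shares: Sato 1,854,481.38; Petrov 1,181,282.87; Becker 488,971.47; Delacroix 1,518,943.96; Chaudhri 2,365,220.32.
Capped: Delacroix ($1,245,500); balance $6,163,400 reallocated over remaining ownership shares 11,094.
Remaining shares: Sato 1,940,576.55 → $1,940,600; Petrov 1,236,124.48 → $1,236,100; Becker 511,672.20 → $511,650; Chaudhri 2,475,026.77 → $2,475,050.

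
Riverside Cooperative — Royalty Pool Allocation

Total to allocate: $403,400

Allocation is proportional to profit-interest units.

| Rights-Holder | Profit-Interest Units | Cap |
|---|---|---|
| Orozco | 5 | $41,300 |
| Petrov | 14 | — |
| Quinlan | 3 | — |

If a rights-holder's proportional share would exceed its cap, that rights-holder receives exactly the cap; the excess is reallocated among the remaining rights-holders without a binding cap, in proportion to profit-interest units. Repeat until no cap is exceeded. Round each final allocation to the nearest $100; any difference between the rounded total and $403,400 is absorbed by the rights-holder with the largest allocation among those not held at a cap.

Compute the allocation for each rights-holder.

Profit-interest units total: 22.
Unconstrained shares: Orozco 91,681.82; Petrov 256,709.09; Quinlan 55,009.09.
Cap binds for Orozco ($41,300); balance $362,100 reallocated over remaining profit-interest units 17.
Remaining shares: Petrov 298,200.00 → $298,200; Quinlan 63,900.00 → $63,900.

Orozco: $41,300 · Petrov: $298,200 · Quinlan: $63,900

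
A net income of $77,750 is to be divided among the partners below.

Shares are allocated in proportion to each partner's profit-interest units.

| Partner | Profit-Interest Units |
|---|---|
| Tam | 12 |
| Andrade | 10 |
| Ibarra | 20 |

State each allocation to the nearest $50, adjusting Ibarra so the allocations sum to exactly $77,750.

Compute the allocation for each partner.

Tam: $22,200 | Andrade: $18,500 | Ibarra: $37,050

Sum of profit-interest units: 42.
Proportional shares: Tam 12/42 × $77,750 = 22,214.29; Andrade 10/42 × $77,750 = 18,511.90; Ibarra 20/42 × $77,750 = 37,023.81.
At nearest $50: Tam $22,200; Andrade $18,500; Ibarra $37,000. Sum = $77,700.
Difference $77,750 − $77,700 = +$50 applied to Ibarra: Ibarra becomes $37,050.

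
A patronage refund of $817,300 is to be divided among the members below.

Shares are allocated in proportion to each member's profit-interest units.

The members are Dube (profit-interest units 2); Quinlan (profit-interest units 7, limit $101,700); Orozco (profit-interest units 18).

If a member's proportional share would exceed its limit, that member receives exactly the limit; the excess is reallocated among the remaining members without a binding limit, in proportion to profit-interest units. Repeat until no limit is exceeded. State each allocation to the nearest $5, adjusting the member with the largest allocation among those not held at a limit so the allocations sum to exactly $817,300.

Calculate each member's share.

Dube: $71,560 · Quinlan: $101,700 · Orozco: $644,040

Combined profit-interest units = 27.
Proportional shares (ignoring caps): Dube 60,540.74; Quinlan 211,892.59; Orozco 544,866.67.
Cap binds for Quinlan ($101,700); remaining pool $715,600 reallocated over remaining profit-interest units 20.
Shares after redistribution: Dube 71,560.00 → $71,560; Orozco 644,040.00 → $644,040.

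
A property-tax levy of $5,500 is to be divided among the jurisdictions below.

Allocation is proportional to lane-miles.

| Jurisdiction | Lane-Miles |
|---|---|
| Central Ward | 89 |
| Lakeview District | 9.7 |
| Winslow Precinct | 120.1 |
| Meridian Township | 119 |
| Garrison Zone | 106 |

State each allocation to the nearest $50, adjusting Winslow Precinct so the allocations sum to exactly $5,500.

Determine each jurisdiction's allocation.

Lane-miles total: 443.8.
Pro-rata amounts: Central Ward 89/443.8 × $5,500 = 1,102.97; Lakeview District 9.7/443.8 × $5,500 = 120.21; Winslow Precinct 120.1/443.8 × $5,500 = 1,488.40; Meridian Township 119/443.8 × $5,500 = 1,474.76; Garrison Zone 106/443.8 × $5,500 = 1,313.65.
Rounded to nearest $50: Central Ward $1,100; Lakeview District $100; Winslow Precinct $1,500; Meridian Township $1,450; Garrison Zone $1,300. Sum = $5,450.
Difference $5,500 − $5,450 = +$50 applied to Winslow Precinct: Winslow Precinct becomes $1,550.

Central Ward: $1,100; Lakeview District: $100; Winslow Precinct: $1,550; Meridian Township: $1,450; Garrison Zone: $1,300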